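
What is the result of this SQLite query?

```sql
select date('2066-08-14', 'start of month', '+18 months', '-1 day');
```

`start of month` rewinds 2066-08-14 to 2066-08-01.
Adding +18 months to 2066-08-01 gives 2068-02-01.
Going back 1 day from 2068-02-01 reaches 2068-01-31 (last day of January, 31 days).

2068-01-31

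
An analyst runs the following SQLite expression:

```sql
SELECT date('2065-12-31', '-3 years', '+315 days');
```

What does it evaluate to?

Adding -3 years to 2065-12-31 gives 2062-12-31.
Applying '+315 days' to 2062-12-31: counting 315 days forward gives 2063-11-11.

2063-11-11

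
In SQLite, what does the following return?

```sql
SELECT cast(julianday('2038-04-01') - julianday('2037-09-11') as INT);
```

202

19 days remain in September 2037 after the 11th (30 − 11).
Full months from October 2037 through March 2038 contribute their day counts.
Then 1 day into April 2038.
Total: 19 + 31 + 30 + 31 + 31 + 28 + 31 + 1 = 202.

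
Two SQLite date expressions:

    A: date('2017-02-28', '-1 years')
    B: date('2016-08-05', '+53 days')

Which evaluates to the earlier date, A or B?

A

A = 2016-02-28.
B = 2016-09-27.
A is earlier.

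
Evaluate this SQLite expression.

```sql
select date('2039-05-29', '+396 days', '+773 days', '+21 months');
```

2044-05-10

Applying '+396 days' to 2039-05-29: counting 396 days forward gives 2040-06-28.
Applying '+773 days' to 2040-06-28: counting 773 days forward gives 2042-08-10.
Adding +21 months to 2042-08-10 gives 2044-05-10.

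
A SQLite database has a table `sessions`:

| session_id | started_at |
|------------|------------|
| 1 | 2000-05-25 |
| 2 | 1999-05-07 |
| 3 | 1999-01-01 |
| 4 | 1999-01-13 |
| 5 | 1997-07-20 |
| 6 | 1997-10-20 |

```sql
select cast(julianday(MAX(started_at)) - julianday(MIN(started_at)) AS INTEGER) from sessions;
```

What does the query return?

1040

MIN = 1997-07-20, MAX = 2000-05-25.
11 days remain in July 1997 after the 20th (31 − 20).
Full months from August 1997 through April 2000 contribute their day counts.
Then 25 days into May 2000.
Total: 11 + 31 + 30 + 31 + 30 + 31 + 31 + 28 + 31 + 30 + 31 + 30 + 31 + 31 + 30 + 31 + 30 + 31 + 31 + 28 + 31 + 30 + 31 + 30 + 31 + 31 + 30 + 31 + 30 + 31 + 31 + 29 + 31 + 30 + 25 = 1040.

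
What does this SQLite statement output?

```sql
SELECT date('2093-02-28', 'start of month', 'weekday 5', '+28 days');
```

2093-03-06

`start of month` rewinds 2093-02-28 to 2093-02-01.
`weekday 5` advances to the next Friday; 2093-02-01 is a Sunday, so it moves forward to 2093-02-06.
February 2093 has 28 days; 22 remain after the 6th, so 23 days reach 2093-03-01.
Advancing 5 more days within March lands on 2093-03-06.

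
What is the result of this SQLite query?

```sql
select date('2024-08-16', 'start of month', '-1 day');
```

2024-07-31

`start of month` rewinds 2024-08-16 to 2024-08-01.
Going back 1 day from 2024-08-01 reaches 2024-07-31 (last day of July, 31 days).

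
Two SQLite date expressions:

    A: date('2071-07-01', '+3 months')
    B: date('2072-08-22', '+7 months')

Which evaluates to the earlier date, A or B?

A = 2071-10-01.
B = 2073-03-22.
A is earlier.

A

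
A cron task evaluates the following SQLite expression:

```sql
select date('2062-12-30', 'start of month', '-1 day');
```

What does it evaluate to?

`start of month` rewinds 2062-12-30 to 2062-12-01.
Going back 1 day from 2062-12-01 reaches 2062-11-30 (last day of November, 30 days).

2062-11-30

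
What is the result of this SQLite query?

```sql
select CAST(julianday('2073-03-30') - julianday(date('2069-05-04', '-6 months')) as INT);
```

1607

Adding -6 months to 2069-05-04 gives 2068-11-04.
26 days remain in November 2068 after the 4th (30 − 4).
Full months from December 2068 through February 2073 contribute their day counts.
Then 30 days into March 2073.
Total: 26 + 31 + 31 + 28 + 31 + 30 + 31 + 30 + 31 + 31 + 30 + 31 + 30 + 31 + 31 + 28 + 31 + 30 + 31 + 30 + 31 + 31 + 30 + 31 + 30 + 31 + 31 + 28 + 31 + 30 + 31 + 30 + 31 + 31 + 30 + 31 + 30 + 31 + 31 + 29 + 31 + 30 + 31 + 30 + 31 + 31 + 30 + 31 + 30 + 31 + 31 + 28 + 30 = 1607.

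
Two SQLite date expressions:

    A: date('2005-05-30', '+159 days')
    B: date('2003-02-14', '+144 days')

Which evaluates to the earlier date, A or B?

A = 2005-11-05.
B = 2003-07-08.
B is earlier.

B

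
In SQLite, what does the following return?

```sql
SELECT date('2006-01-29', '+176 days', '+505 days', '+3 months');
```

2008-03-11

Applying '+176 days' to 2006-01-29: counting 176 days forward gives 2006-07-24.
Applying '+505 days' to 2006-07-24: counting 505 days forward gives 2007-12-11.
Adding +3 months to 2007-12-11 gives 2008-03-11.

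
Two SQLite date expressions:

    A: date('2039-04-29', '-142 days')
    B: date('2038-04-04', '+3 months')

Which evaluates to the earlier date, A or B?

A = 2038-12-08.
B = 2038-07-04.
B is earlier.

B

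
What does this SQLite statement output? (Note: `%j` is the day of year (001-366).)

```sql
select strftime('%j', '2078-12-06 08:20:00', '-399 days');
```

First apply '-399 days': 2078-12-06 08:20:00 → 2077-11-02 08:20:00.
Day-of-year for 2077-11-02: days since 2077-01-01 inclusive = 306, zero-padded to 306.

306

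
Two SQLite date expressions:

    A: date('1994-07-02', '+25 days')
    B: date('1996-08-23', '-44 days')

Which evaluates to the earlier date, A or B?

A = 1994-07-27.
B = 1996-07-10.
A is earlier.

A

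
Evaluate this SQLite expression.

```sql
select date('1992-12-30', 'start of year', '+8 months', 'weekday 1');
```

1992-09-07

`start of year` rewinds 1992-12-30 to 1992-01-01.
Adding +8 months to 1992-01-01 gives 1992-09-01.
`weekday 1` advances to the next Monday; 1992-09-01 is a Tuesday, so it moves forward to 1992-09-07.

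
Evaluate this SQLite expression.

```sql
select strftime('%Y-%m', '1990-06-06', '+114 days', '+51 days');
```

First apply '+114 days', '+51 days': 1990-06-06 → 1990-11-18.
`%Y-%m` extracts the year-month: 1990-11.

1990-11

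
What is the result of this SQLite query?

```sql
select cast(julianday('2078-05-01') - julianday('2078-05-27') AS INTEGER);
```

Both dates are in May 2078: 27 − 1 = 26.
The subtraction is earlier − later, so the result is −26 → -26.

-26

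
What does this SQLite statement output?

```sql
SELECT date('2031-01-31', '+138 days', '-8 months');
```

Applying '+138 days' to 2031-01-31: counting 138 days forward gives 2031-06-18.
Adding -8 months to 2031-06-18 gives 2030-10-18.

2030-10-18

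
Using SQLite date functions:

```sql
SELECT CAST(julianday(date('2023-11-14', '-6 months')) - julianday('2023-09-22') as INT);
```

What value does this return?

-131

Adding -6 months to 2023-11-14 gives 2023-05-14.
17 days remain in May 2023 after the 14th (31 − 14).
June 2023: 30 days.
July 2023: 31 days.
August 2023: 31 days.
Then 22 days into September 2023.
Total: 17 + 30 + 31 + 31 + 22 = 131.
The subtraction is earlier − later, so the result is −131 → -131.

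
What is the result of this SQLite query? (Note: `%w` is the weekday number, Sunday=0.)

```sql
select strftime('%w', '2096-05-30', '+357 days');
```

First apply '+357 days': 2096-05-30 → 2097-05-22.
2097-05-22 is a Wednesday; with Sunday=0 that is 3.

3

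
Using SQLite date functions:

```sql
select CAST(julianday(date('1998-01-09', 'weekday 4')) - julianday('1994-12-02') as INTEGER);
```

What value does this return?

1140

`weekday 4` advances to the next Thursday; 1998-01-09 is a Friday, so it moves forward to 1998-01-15.
29 days remain in December 1994 after the 2nd (31 − 2).
Full months from January 1995 through December 1997 contribute their day counts.
Then 15 days into January 1998.
Total: 29 + 31 + 28 + 31 + 30 + 31 + 30 + 31 + 31 + 30 + 31 + 30 + 31 + 31 + 29 + 31 + 30 + 31 + 30 + 31 + 31 + 30 + 31 + 30 + 31 + 31 + 28 + 31 + 30 + 31 + 30 + 31 + 31 + 30 + 31 + 30 + 31 + 15 = 1140.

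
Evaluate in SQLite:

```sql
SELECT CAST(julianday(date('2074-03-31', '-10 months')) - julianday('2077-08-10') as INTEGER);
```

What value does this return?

Adding -10 months to 2074-03-31 gives 2073-05-31.
0 days remain in May 2073 after the 31st (31 − 31).
Full months from June 2073 through July 2077 contribute their day counts.
Then 10 days into August 2077.
Total: 0 + 30 + 31 + 31 + 30 + 31 + 30 + 31 + 31 + 28 + 31 + 30 + 31 + 30 + 31 + 31 + 30 + 31 + 30 + 31 + 31 + 28 + 31 + 30 + 31 + 30 + 31 + 31 + 30 + 31 + 30 + 31 + 31 + 29 + 31 + 30 + 31 + 30 + 31 + 31 + 30 + 31 + 30 + 31 + 31 + 28 + 31 + 30 + 31 + 30 + 31 + 10 = 1532.
The subtraction is earlier − later, so the result is −1532 → -1532.

-1532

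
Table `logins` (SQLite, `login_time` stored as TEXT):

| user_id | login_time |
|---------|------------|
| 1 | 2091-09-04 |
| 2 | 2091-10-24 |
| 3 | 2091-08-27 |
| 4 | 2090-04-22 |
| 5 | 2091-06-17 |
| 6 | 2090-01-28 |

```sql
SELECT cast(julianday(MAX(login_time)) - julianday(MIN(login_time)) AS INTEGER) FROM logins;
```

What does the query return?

MIN = 2090-01-28, MAX = 2091-10-24.
3 days remain in January 2090 after the 28th (31 − 28).
Full months from February 2090 through September 2091 contribute their day counts.
Then 24 days into October 2091.
Total: 3 + 28 + 31 + 30 + 31 + 30 + 31 + 31 + 30 + 31 + 30 + 31 + 31 + 28 + 31 + 30 + 31 + 30 + 31 + 31 + 30 + 24 = 634.

634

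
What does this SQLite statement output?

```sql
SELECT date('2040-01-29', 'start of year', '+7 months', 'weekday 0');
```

2040-08-05

`start of year` rewinds 2040-01-29 to 2040-01-01.
Adding +7 months to 2040-01-01 gives 2040-08-01.
`weekday 0` advances to the next Sunday; 2040-08-01 is a Wednesday, so it moves forward to 2040-08-05.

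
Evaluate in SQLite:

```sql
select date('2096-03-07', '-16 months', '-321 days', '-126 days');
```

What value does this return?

Adding -16 months to 2096-03-07 gives 2094-11-07.
Applying '-321 days' to 2094-11-07: counting 321 days back gives 2093-12-21.
Applying '-126 days' to 2093-12-21: counting 126 days back gives 2093-08-17.

2093-08-17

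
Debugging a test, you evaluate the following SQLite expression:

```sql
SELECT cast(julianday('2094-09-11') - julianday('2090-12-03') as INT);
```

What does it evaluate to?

28 days remain in December 2090 after the 3rd (31 − 3).
Full months from January 2091 through August 2094 contribute their day counts.
Then 11 days into September 2094.
Total: 28 + 31 + 28 + 31 + 30 + 31 + 30 + 31 + 31 + 30 + 31 + 30 + 31 + 31 + 29 + 31 + 30 + 31 + 30 + 31 + 31 + 30 + 31 + 30 + 31 + 31 + 28 + 31 + 30 + 31 + 30 + 31 + 31 + 30 + 31 + 30 + 31 + 31 + 28 + 31 + 30 + 31 + 30 + 31 + 31 + 11 = 1378.

1378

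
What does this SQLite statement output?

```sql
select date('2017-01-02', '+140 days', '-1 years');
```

2016-05-22

Applying '+140 days' to 2017-01-02: counting 140 days forward gives 2017-05-22.
Adding -1 year to 2017-05-22 gives 2016-05-22.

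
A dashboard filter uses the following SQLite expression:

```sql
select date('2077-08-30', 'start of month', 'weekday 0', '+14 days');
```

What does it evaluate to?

`start of month` rewinds 2077-08-30 to 2077-08-01.
`weekday 0` advances to the next Sunday; 2077-08-01 is already a Sunday, so it stays at 2077-08-01.
Advancing 14 more days within August lands on 2077-08-15.

2077-08-15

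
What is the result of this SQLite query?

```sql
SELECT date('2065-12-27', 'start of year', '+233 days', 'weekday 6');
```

`start of year` rewinds 2065-12-27 to 2065-01-01.
Applying '+233 days' to 2065-01-01: counting 233 days forward gives 2065-08-22.
`weekday 6` advances to the next Saturday; 2065-08-22 is already a Saturday, so it stays at 2065-08-22.

2065-08-22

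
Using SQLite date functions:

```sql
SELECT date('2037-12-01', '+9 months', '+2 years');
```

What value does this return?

Adding +9 months to 2037-12-01 gives 2038-09-01.
Adding +2 years to 2038-09-01 gives 2040-09-01.

2040-09-01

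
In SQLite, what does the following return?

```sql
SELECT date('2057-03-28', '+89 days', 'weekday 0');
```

2057-07-01

Applying '+89 days' to 2057-03-28: counting 89 days forward gives 2057-06-25.
`weekday 0` advances to the next Sunday; 2057-06-25 is a Monday, so it moves forward to 2057-07-01.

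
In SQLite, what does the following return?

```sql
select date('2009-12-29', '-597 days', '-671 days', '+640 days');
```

2008-04-10

Applying '-597 days' to 2009-12-29: counting 597 days back gives 2008-05-11.
Applying '-671 days' to 2008-05-11: counting 671 days back gives 2006-07-10.
Applying '+640 days' to 2006-07-10: counting 640 days forward gives 2008-04-10.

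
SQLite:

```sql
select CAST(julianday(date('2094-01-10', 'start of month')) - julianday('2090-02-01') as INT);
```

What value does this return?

`start of month` rewinds 2094-01-10 to 2094-01-01.
27 days remain in February 2090 after the 1st (28 − 1).
Full months from March 2090 through December 2093 contribute their day counts.
Then 1 day into January 2094.
Total: 27 + 31 + 30 + 31 + 30 + 31 + 31 + 30 + 31 + 30 + 31 + 31 + 28 + 31 + 30 + 31 + 30 + 31 + 31 + 30 + 31 + 30 + 31 + 31 + 29 + 31 + 30 + 31 + 30 + 31 + 31 + 30 + 31 + 30 + 31 + 31 + 28 + 31 + 30 + 31 + 30 + 31 + 31 + 30 + 31 + 30 + 31 + 1 = 1430.

1430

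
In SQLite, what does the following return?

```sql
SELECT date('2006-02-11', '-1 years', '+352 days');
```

2006-01-29

Adding -1 year to 2006-02-11 gives 2005-02-11.
Applying '+352 days' to 2005-02-11: counting 352 days forward gives 2006-01-29.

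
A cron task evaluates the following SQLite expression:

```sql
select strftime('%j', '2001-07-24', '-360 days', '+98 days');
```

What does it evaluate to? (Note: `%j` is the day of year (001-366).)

309

First apply '-360 days', '+98 days': 2001-07-24 → 2000-11-04.
Day-of-year for 2000-11-04: days since 2000-01-01 inclusive = 309, zero-padded to 309.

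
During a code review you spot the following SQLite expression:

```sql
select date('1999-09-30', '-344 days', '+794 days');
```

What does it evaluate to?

2000-12-23

Applying '-344 days' to 1999-09-30: counting 344 days back gives 1998-10-21.
Applying '+794 days' to 1998-10-21: counting 794 days forward gives 2000-12-23.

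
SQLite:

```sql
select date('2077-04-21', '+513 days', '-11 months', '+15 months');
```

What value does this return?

Applying '+513 days' to 2077-04-21: counting 513 days forward gives 2078-09-16.
Adding -11 months to 2078-09-16 gives 2077-10-16.
Adding +15 months to 2077-10-16 gives 2079-01-16.

2079-01-16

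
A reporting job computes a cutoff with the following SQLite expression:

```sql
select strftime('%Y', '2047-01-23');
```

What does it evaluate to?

`%Y` extracts the 4-digit year: 2047.

2047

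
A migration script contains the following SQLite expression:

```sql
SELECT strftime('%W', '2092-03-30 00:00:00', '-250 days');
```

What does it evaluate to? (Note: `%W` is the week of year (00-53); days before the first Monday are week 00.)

First apply '-250 days': 2092-03-30 00:00:00 → 2091-07-24 00:00:00.
2091-07-24 is a Tuesday. SQLite's %W counts Mondays since the year started; the result is 30.

30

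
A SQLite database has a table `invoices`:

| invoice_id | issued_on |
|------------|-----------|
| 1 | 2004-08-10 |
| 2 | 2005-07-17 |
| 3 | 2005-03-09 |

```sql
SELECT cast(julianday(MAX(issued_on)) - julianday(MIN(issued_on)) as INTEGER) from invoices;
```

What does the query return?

341

MIN = 2004-08-10, MAX = 2005-07-17.
21 days remain in August 2004 after the 10th (31 − 10).
Full months from September 2004 through June 2005 contribute their day counts.
Then 17 days into July 2005.
Total: 21 + 30 + 31 + 30 + 31 + 31 + 28 + 31 + 30 + 31 + 30 + 17 = 341.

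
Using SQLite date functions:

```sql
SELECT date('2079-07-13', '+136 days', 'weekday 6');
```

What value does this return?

2079-12-02

Applying '+136 days' to 2079-07-13: counting 136 days forward gives 2079-11-26.
`weekday 6` advances to the next Saturday; 2079-11-26 is a Sunday, so it moves forward to 2079-12-02.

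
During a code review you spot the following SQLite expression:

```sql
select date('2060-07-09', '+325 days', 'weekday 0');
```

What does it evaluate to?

2061-06-05

Applying '+325 days' to 2060-07-09: counting 325 days forward gives 2061-05-30.
`weekday 0` advances to the next Sunday; 2061-05-30 is a Monday, so it moves forward to 2061-06-05.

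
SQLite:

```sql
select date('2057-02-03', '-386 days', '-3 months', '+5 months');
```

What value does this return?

Applying '-386 days' to 2057-02-03: counting 386 days back gives 2056-01-14.
Adding -3 months to 2056-01-14 gives 2055-10-14.
Adding +5 months to 2055-10-14 gives 2056-03-14.

2056-03-14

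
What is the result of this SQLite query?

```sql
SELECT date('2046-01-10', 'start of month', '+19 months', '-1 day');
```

`start of month` rewinds 2046-01-10 to 2046-01-01.
Adding +19 months to 2046-01-01 gives 2047-08-01.
Going back 1 day from 2047-08-01 reaches 2047-07-31 (last day of July, 31 days).

2047-07-31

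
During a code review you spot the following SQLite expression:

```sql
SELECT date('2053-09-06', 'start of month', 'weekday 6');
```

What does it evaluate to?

`start of month` rewinds 2053-09-06 to 2053-09-01.
`weekday 6` advances to the next Saturday; 2053-09-01 is a Monday, so it moves forward to 2053-09-06.

2053-09-06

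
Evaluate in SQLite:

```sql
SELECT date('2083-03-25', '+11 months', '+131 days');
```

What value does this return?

2084-07-05

Adding +11 months to 2083-03-25 gives 2084-02-25.
Applying '+131 days' to 2084-02-25: counting 131 days forward gives 2084-07-05.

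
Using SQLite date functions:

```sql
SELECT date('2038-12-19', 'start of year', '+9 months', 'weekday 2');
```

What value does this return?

2038-10-05

`start of year` rewinds 2038-12-19 to 2038-01-01.
Adding +9 months to 2038-01-01 gives 2038-10-01.
`weekday 2` advances to the next Tuesday; 2038-10-01 is a Friday, so it moves forward to 2038-10-05.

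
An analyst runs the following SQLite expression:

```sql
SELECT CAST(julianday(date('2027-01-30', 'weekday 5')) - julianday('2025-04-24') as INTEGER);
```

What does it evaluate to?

652

`weekday 5` advances to the next Friday; 2027-01-30 is a Saturday, so it moves forward to 2027-02-05.
6 days remain in April 2025 after the 24th (30 − 24).
Full months from May 2025 through January 2027 contribute their day counts.
Then 5 days into February 2027.
Total: 6 + 31 + 30 + 31 + 31 + 30 + 31 + 30 + 31 + 31 + 28 + 31 + 30 + 31 + 30 + 31 + 31 + 30 + 31 + 30 + 31 + 31 + 5 = 652.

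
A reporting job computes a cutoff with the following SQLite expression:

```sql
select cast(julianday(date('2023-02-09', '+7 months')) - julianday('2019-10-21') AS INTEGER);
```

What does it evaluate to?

1419

Adding +7 months to 2023-02-09 gives 2023-09-09.
10 days remain in October 2019 after the 21st (31 − 21).
Full months from November 2019 through August 2023 contribute their day counts.
Then 9 days into September 2023.
Total: 10 + 30 + 31 + 31 + 29 + 31 + 30 + 31 + 30 + 31 + 31 + 30 + 31 + 30 + 31 + 31 + 28 + 31 + 30 + 31 + 30 + 31 + 31 + 30 + 31 + 30 + 31 + 31 + 28 + 31 + 30 + 31 + 30 + 31 + 31 + 30 + 31 + 30 + 31 + 31 + 28 + 31 + 30 + 31 + 30 + 31 + 31 + 9 = 1419.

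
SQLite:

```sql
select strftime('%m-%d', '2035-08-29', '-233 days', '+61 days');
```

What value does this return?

03-10

First apply '-233 days', '+61 days': 2035-08-29 → 2035-03-10.
`%m-%d` extracts the month-day: 03-10.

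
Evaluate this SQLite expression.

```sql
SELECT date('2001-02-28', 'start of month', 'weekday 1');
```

`start of month` rewinds 2001-02-28 to 2001-02-01.
`weekday 1` advances to the next Monday; 2001-02-01 is a Thursday, so it moves forward to 2001-02-05.

2001-02-05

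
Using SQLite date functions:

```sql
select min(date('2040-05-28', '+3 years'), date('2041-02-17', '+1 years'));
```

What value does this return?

date('2040-05-28', '+3 years') → 2043-05-28.
date('2041-02-17', '+1 years') → 2042-02-17.
Earlier of the two is 2042-02-17.

2042-02-17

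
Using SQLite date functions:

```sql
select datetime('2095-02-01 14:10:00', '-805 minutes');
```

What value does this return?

805 minutes = 13h 25m; -805 minutes from 2095-02-01 14:10:00 is 2095-02-01 00:45:00.

2095-02-01 00:45:00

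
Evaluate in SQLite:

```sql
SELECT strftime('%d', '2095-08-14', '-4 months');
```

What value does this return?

First apply '-4 months': 2095-08-14 → 2095-04-14.
`%d` extracts the 2-digit day of month: 14.

14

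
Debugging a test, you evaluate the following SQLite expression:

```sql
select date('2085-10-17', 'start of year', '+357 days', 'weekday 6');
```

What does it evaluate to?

2085-12-29

`start of year` rewinds 2085-10-17 to 2085-01-01.
Applying '+357 days' to 2085-01-01: counting 357 days forward gives 2085-12-24.
`weekday 6` advances to the next Saturday; 2085-12-24 is a Monday, so it moves forward to 2085-12-29.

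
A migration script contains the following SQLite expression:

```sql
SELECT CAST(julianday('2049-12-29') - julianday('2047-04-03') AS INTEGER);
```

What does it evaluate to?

27 days remain in April 2047 after the 3rd (30 − 3).
Full months from May 2047 through November 2049 contribute their day counts.
Then 29 days into December 2049.
Total: 27 + 31 + 30 + 31 + 31 + 30 + 31 + 30 + 31 + 31 + 29 + 31 + 30 + 31 + 30 + 31 + 31 + 30 + 31 + 30 + 31 + 31 + 28 + 31 + 30 + 31 + 30 + 31 + 31 + 30 + 31 + 30 + 29 = 1001.

1001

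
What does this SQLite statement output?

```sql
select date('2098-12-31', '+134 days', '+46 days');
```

Applying '+134 days' to 2098-12-31: counting 134 days forward gives 2099-05-14.
Applying '+46 days' to 2099-05-14: counting 46 days forward gives 2099-06-29.

2099-06-29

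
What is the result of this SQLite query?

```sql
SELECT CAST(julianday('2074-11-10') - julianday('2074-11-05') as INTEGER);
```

5

Both dates are in November 2074: 10 − 5 = 5.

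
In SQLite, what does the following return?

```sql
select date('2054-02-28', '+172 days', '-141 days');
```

2054-03-31

Applying '+172 days' to 2054-02-28: counting 172 days forward gives 2054-08-19.
Applying '-141 days' to 2054-08-19: counting 141 days back gives 2054-03-31.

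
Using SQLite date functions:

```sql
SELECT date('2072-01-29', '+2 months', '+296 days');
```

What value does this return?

Adding +2 months to 2072-01-29 gives 2072-03-29.
Applying '+296 days' to 2072-03-29: counting 296 days forward gives 2073-01-19.

2073-01-19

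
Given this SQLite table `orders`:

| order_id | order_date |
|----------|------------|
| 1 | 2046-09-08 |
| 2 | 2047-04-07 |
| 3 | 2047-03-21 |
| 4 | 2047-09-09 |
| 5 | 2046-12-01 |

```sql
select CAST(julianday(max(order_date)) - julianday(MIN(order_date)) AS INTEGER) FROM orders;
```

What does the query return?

MIN = 2046-09-08, MAX = 2047-09-09.
22 days remain in September 2046 after the 8th (30 − 8).
Full months from October 2046 through August 2047 contribute their day counts.
Then 9 days into September 2047.
Total: 22 + 31 + 30 + 31 + 31 + 28 + 31 + 30 + 31 + 30 + 31 + 31 + 9 = 366.

366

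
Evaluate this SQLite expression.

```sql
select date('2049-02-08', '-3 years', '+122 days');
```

2046-06-10

Adding -3 years to 2049-02-08 gives 2046-02-08.
Applying '+122 days' to 2046-02-08: counting 122 days forward gives 2046-06-10.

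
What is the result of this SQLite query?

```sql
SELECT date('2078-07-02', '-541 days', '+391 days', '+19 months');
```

2079-09-02

Applying '-541 days' to 2078-07-02: counting 541 days back gives 2077-01-07.
Applying '+391 days' to 2077-01-07: counting 391 days forward gives 2078-02-02.
Adding +19 months to 2078-02-02 gives 2079-09-02.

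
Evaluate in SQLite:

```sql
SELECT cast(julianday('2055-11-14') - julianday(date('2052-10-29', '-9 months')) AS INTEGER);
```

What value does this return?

1385

Adding -9 months to 2052-10-29 gives 2052-01-29.
2 days remain in January 2052 after the 29th (31 − 29).
Full months from February 2052 through October 2055 contribute their day counts.
Then 14 days into November 2055.
Total: 2 + 29 + 31 + 30 + 31 + 30 + 31 + 31 + 30 + 31 + 30 + 31 + 31 + 28 + 31 + 30 + 31 + 30 + 31 + 31 + 30 + 31 + 30 + 31 + 31 + 28 + 31 + 30 + 31 + 30 + 31 + 31 + 30 + 31 + 30 + 31 + 31 + 28 + 31 + 30 + 31 + 30 + 31 + 31 + 30 + 31 + 14 = 1385.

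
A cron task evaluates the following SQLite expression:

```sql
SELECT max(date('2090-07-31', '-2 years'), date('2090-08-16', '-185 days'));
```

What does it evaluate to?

2090-02-12

date('2090-07-31', '-2 years') → 2088-07-31.
date('2090-08-16', '-185 days') → 2090-02-12.
Later of the two is 2090-02-12.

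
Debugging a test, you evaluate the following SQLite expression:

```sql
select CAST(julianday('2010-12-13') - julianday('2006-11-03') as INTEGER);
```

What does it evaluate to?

27 days remain in November 2006 after the 3rd (30 − 3).
Full months from December 2006 through November 2010 contribute their day counts.
Then 13 days into December 2010.
Total: 27 + 31 + 31 + 28 + 31 + 30 + 31 + 30 + 31 + 31 + 30 + 31 + 30 + 31 + 31 + 29 + 31 + 30 + 31 + 30 + 31 + 31 + 30 + 31 + 30 + 31 + 31 + 28 + 31 + 30 + 31 + 30 + 31 + 31 + 30 + 31 + 30 + 31 + 31 + 28 + 31 + 30 + 31 + 30 + 31 + 31 + 30 + 31 + 30 + 13 = 1501.

1501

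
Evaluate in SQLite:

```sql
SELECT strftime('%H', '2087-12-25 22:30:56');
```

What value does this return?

22

`%H` extracts the 2-digit hour (00-23): 22.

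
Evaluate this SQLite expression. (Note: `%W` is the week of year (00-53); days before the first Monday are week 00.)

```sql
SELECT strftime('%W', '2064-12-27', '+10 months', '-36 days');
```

38

First apply '+10 months', '-36 days': 2064-12-27 → 2065-09-21.
2065-09-21 is a Monday. SQLite's %W counts Mondays since the year started; the result is 38.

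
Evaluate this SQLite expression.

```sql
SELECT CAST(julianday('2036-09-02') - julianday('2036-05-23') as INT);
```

102

8 days remain in May 2036 after the 23rd (31 − 23).
June 2036: 30 days.
July 2036: 31 days.
August 2036: 31 days.
Then 2 days into September 2036.
Total: 8 + 30 + 31 + 31 + 2 = 102.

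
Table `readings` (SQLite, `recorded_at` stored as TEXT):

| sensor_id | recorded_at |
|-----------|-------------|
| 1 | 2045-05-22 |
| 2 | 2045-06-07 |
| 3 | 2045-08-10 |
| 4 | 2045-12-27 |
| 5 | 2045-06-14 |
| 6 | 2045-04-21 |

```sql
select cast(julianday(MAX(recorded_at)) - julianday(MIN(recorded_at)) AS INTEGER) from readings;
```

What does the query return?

250

MIN = 2045-04-21, MAX = 2045-12-27.
9 days remain in April 2045 after the 21st (30 − 21).
Full months from May 2045 through November 2045 contribute their day counts.
Then 27 days into December 2045.
Total: 9 + 31 + 30 + 31 + 31 + 30 + 31 + 30 + 27 = 250.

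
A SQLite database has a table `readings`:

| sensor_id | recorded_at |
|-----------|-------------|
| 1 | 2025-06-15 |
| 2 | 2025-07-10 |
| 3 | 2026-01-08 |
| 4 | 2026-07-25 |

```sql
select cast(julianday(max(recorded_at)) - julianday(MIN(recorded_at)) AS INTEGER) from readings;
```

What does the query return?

405

MIN = 2025-06-15, MAX = 2026-07-25.
15 days remain in June 2025 after the 15th (30 − 15).
Full months from July 2025 through June 2026 contribute their day counts.
Then 25 days into July 2026.
Total: 15 + 31 + 31 + 30 + 31 + 30 + 31 + 31 + 28 + 31 + 30 + 31 + 30 + 25 = 405.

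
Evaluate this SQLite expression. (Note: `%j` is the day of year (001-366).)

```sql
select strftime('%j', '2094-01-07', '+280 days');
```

First apply '+280 days': 2094-01-07 → 2094-10-14.
Day-of-year for 2094-10-14: days since 2094-01-01 inclusive = 287, zero-padded to 287.

287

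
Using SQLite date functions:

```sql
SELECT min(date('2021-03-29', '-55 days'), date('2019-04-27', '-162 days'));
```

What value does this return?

2018-11-16

date('2021-03-29', '-55 days') → 2021-02-02.
date('2019-04-27', '-162 days') → 2018-11-16.
Earlier of the two is 2018-11-16.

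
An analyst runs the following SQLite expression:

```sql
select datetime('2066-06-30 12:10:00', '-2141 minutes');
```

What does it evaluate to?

2141 minutes = 35h 41m; -2141 minutes from 2066-06-30 12:10:00 is 2066-06-29 00:29:00 (crosses midnight).

2066-06-29 00:29:00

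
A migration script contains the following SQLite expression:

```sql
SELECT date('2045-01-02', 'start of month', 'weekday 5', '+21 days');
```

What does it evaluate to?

2045-01-27

`start of month` rewinds 2045-01-02 to 2045-01-01.
`weekday 5` advances to the next Friday; 2045-01-01 is a Sunday, so it moves forward to 2045-01-06.
Advancing 21 more days within January lands on 2045-01-27.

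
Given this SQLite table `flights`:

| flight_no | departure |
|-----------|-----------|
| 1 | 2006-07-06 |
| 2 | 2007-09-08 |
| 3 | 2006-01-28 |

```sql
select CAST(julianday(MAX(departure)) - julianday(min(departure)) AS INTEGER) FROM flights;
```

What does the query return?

MIN = 2006-01-28, MAX = 2007-09-08.
3 days remain in January 2006 after the 28th (31 − 28).
Full months from February 2006 through August 2007 contribute their day counts.
Then 8 days into September 2007.
Total: 3 + 28 + 31 + 30 + 31 + 30 + 31 + 31 + 30 + 31 + 30 + 31 + 31 + 28 + 31 + 30 + 31 + 30 + 31 + 31 + 8 = 588.

588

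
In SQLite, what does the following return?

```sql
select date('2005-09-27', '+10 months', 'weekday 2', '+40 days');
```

2006-09-10

Adding +10 months to 2005-09-27 gives 2006-07-27.
`weekday 2` advances to the next Tuesday; 2006-07-27 is a Thursday, so it moves forward to 2006-08-01.
August 2006 has 31 days; 30 remain after the 1st, so 31 days reach 2006-09-01.
Advancing 9 more days within September lands on 2006-09-10.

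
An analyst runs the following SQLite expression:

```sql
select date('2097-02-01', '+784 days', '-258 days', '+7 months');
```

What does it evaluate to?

2099-02-12

Applying '+784 days' to 2097-02-01: counting 784 days forward gives 2099-03-27.
Applying '-258 days' to 2099-03-27: counting 258 days back gives 2098-07-12.
Adding +7 months to 2098-07-12 gives 2099-02-12.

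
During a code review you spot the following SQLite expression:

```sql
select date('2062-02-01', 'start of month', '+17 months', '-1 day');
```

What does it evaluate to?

`start of month` rewinds 2062-02-01 to 2062-02-01.
Adding +17 months to 2062-02-01 gives 2063-07-01.
Going back 1 day from 2063-07-01 reaches 2063-06-30 (last day of June, 30 days).

2063-06-30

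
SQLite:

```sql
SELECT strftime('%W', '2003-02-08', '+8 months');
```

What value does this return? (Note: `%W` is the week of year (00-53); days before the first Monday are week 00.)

First apply '+8 months': 2003-02-08 → 2003-10-08.
2003-10-08 is a Wednesday. SQLite's %W counts Mondays since the year started; the result is 40.

40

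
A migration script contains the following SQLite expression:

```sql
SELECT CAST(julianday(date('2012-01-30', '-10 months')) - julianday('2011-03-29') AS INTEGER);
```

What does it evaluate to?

Adding -10 months to 2012-01-30 gives 2011-03-30.
Both dates are in March 2011: 30 − 29 = 1.

1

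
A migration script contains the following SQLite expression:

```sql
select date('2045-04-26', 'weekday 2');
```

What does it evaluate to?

`weekday 2` advances to the next Tuesday; 2045-04-26 is a Wednesday, so it moves forward to 2045-05-02.

2045-05-02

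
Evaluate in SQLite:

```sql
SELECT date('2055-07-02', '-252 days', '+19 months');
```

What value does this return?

2056-05-23

Applying '-252 days' to 2055-07-02: counting 252 days back gives 2054-10-23.
Adding +19 months to 2054-10-23 gives 2056-05-23.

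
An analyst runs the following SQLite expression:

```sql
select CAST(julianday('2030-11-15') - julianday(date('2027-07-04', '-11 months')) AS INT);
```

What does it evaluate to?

Adding -11 months to 2027-07-04 gives 2026-08-04.
27 days remain in August 2026 after the 4th (31 − 4).
Full months from September 2026 through October 2030 contribute their day counts.
Then 15 days into November 2030.
Total: 27 + 30 + 31 + 30 + 31 + 31 + 28 + 31 + 30 + 31 + 30 + 31 + 31 + 30 + 31 + 30 + 31 + 31 + 29 + 31 + 30 + 31 + 30 + 31 + 31 + 30 + 31 + 30 + 31 + 31 + 28 + 31 + 30 + 31 + 30 + 31 + 31 + 30 + 31 + 30 + 31 + 31 + 28 + 31 + 30 + 31 + 30 + 31 + 31 + 30 + 31 + 15 = 1564.

1564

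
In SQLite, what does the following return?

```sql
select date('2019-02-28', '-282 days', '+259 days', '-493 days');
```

2017-09-30

Applying '-282 days' to 2019-02-28: counting 282 days back gives 2018-05-22.
Applying '+259 days' to 2018-05-22: counting 259 days forward gives 2019-02-05.
Applying '-493 days' to 2019-02-05: counting 493 days back gives 2017-09-30.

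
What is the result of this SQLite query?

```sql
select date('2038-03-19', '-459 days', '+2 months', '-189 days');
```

2036-08-10

Applying '-459 days' to 2038-03-19: counting 459 days back gives 2036-12-15.
Adding +2 months to 2036-12-15 gives 2037-02-15.
Applying '-189 days' to 2037-02-15: counting 189 days back gives 2036-08-10.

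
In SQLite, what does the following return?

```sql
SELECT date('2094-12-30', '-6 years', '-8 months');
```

2088-04-30

Adding -6 years to 2094-12-30 gives 2088-12-30.
Adding -8 months to 2088-12-30 gives 2088-04-30.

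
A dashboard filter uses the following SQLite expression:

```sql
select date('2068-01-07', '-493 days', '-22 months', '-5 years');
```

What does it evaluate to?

Applying '-493 days' to 2068-01-07: counting 493 days back gives 2066-09-01.
Adding -22 months to 2066-09-01 gives 2064-11-01.
Adding -5 years to 2064-11-01 gives 2059-11-01.

2059-11-01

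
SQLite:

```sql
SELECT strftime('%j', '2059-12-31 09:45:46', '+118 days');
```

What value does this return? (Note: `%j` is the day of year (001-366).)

118

First apply '+118 days': 2059-12-31 09:45:46 → 2060-04-27 09:45:46.
Day-of-year for 2060-04-27: days since 2060-01-01 inclusive = 118, zero-padded to 118.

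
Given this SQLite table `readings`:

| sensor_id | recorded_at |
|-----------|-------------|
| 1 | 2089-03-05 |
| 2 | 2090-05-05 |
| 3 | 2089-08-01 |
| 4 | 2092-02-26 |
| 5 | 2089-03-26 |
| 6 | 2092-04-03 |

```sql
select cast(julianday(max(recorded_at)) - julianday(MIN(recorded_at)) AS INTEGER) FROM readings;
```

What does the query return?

1125

MIN = 2089-03-05, MAX = 2092-04-03.
26 days remain in March 2089 after the 5th (31 − 5).
Full months from April 2089 through March 2092 contribute their day counts.
Then 3 days into April 2092.
Total: 26 + 30 + 31 + 30 + 31 + 31 + 30 + 31 + 30 + 31 + 31 + 28 + 31 + 30 + 31 + 30 + 31 + 31 + 30 + 31 + 30 + 31 + 31 + 28 + 31 + 30 + 31 + 30 + 31 + 31 + 30 + 31 + 30 + 31 + 31 + 29 + 31 + 3 = 1125.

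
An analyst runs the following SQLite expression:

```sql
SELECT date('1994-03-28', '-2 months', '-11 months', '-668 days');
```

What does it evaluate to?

1991-05-02

Adding -2 months to 1994-03-28 gives 1994-01-28.
Adding -11 months to 1994-01-28 gives 1993-02-28.
Applying '-668 days' to 1993-02-28: counting 668 days back gives 1991-05-02.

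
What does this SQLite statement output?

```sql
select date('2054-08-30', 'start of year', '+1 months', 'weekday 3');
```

2054-02-04

`start of year` rewinds 2054-08-30 to 2054-01-01.
Adding +1 month to 2054-01-01 gives 2054-02-01.
`weekday 3` advances to the next Wednesday; 2054-02-01 is a Sunday, so it moves forward to 2054-02-04.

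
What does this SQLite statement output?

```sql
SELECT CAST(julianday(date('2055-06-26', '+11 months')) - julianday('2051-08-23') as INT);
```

1738

Adding +11 months to 2055-06-26 gives 2056-05-26.
8 days remain in August 2051 after the 23rd (31 − 23).
Full months from September 2051 through April 2056 contribute their day counts.
Then 26 days into May 2056.
Total: 8 + 30 + 31 + 30 + 31 + 31 + 29 + 31 + 30 + 31 + 30 + 31 + 31 + 30 + 31 + 30 + 31 + 31 + 28 + 31 + 30 + 31 + 30 + 31 + 31 + 30 + 31 + 30 + 31 + 31 + 28 + 31 + 30 + 31 + 30 + 31 + 31 + 30 + 31 + 30 + 31 + 31 + 28 + 31 + 30 + 31 + 30 + 31 + 31 + 30 + 31 + 30 + 31 + 31 + 29 + 31 + 30 + 26 = 1738.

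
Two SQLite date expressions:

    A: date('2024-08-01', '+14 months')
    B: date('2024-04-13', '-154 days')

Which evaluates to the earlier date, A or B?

B

A = 2025-10-01.
B = 2023-11-11.
B is earlier.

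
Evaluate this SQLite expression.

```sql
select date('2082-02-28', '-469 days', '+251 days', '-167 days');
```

2081-02-08

Applying '-469 days' to 2082-02-28: counting 469 days back gives 2080-11-16.
Applying '+251 days' to 2080-11-16: counting 251 days forward gives 2081-07-25.
Applying '-167 days' to 2081-07-25: counting 167 days back gives 2081-02-08.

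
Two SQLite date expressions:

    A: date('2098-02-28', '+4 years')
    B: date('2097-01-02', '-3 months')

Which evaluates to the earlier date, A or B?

B

A = 2102-02-28.
B = 2096-10-02.
B is earlier.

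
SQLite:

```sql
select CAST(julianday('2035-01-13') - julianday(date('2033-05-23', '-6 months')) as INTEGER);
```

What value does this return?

781

Adding -6 months to 2033-05-23 gives 2032-11-23.
7 days remain in November 2032 after the 23rd (30 − 23).
Full months from December 2032 through December 2034 contribute their day counts.
Then 13 days into January 2035.
Total: 7 + 31 + 31 + 28 + 31 + 30 + 31 + 30 + 31 + 31 + 30 + 31 + 30 + 31 + 31 + 28 + 31 + 30 + 31 + 30 + 31 + 31 + 30 + 31 + 30 + 31 + 13 = 781.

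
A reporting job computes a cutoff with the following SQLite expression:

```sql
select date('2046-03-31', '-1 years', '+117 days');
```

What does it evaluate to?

2045-07-26

Adding -1 year to 2046-03-31 gives 2045-03-31.
Applying '+117 days' to 2045-03-31: counting 117 days forward gives 2045-07-26.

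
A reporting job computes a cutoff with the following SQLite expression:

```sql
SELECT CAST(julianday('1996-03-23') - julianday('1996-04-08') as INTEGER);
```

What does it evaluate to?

8 days remain in March 1996 after the 23rd (31 − 23).
Then 8 days into April 1996.
Total: 8 + 8 = 16.
The subtraction is earlier − later, so the result is −16 → -16.

-16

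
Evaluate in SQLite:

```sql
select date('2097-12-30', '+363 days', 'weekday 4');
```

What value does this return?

Applying '+363 days' to 2097-12-30: counting 363 days forward gives 2098-12-28.
`weekday 4` advances to the next Thursday; 2098-12-28 is a Sunday, so it moves forward to 2099-01-01.

2099-01-01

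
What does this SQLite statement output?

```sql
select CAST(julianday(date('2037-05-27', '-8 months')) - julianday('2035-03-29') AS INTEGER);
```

548

Adding -8 months to 2037-05-27 gives 2036-09-27.
2 days remain in March 2035 after the 29th (31 − 29).
Full months from April 2035 through August 2036 contribute their day counts.
Then 27 days into September 2036.
Total: 2 + 30 + 31 + 30 + 31 + 31 + 30 + 31 + 30 + 31 + 31 + 29 + 31 + 30 + 31 + 30 + 31 + 31 + 27 = 548.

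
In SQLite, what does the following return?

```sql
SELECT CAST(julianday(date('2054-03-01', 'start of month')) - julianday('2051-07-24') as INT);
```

`start of month` rewinds 2054-03-01 to 2054-03-01.
7 days remain in July 2051 after the 24th (31 − 24).
Full months from August 2051 through February 2054 contribute their day counts.
Then 1 day into March 2054.
Total: 7 + 31 + 30 + 31 + 30 + 31 + 31 + 29 + 31 + 30 + 31 + 30 + 31 + 31 + 30 + 31 + 30 + 31 + 31 + 28 + 31 + 30 + 31 + 30 + 31 + 31 + 30 + 31 + 30 + 31 + 31 + 28 + 1 = 951.

951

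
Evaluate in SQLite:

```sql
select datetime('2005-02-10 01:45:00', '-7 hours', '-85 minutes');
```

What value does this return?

2005-02-09 17:20:00

-7 hours from 2005-02-10 01:45:00 is 2005-02-09 18:45:00 (crosses midnight).
85 minutes = 1h 25m; -85 minutes from 2005-02-09 18:45:00 is 2005-02-09 17:20:00.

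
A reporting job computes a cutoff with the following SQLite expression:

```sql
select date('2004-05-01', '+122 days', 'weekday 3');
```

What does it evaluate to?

2004-09-01

Applying '+122 days' to 2004-05-01: counting 122 days forward gives 2004-08-31.
`weekday 3` advances to the next Wednesday; 2004-08-31 is a Tuesday, so it moves forward to 2004-09-01.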